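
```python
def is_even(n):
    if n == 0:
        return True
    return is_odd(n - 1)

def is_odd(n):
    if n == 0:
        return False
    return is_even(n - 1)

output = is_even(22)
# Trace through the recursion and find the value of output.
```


is_even(22)
= is_odd(21)
= is_even(20)
= is_odd(19)
= is_even(18)
= is_odd(17)
= is_even(16)
= is_odd(15)
= is_even(14)
= is_odd(13)
= is_even(12)
= is_odd(11)
= is_even(10)
= is_odd(9)
= is_even(8)
= is_odd(7)
= is_even(6)
= is_odd(5)
= is_even(4)
= is_odd(3)
= is_even(2)
= is_odd(1)
= is_even(0)
n == 0: return True
= True


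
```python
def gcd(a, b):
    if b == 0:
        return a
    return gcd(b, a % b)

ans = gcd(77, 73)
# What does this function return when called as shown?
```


gcd(77, 73)
= gcd(73, 77 % 73) = gcd(73, 4)
= gcd(4, 73 % 4) = gcd(4, 1)
= gcd(1, 4 % 1) = gcd(1, 0)
b == 0, return a = 1


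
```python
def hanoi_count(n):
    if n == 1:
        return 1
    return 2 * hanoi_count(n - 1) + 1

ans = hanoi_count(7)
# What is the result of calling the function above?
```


hanoi_count(7)
= 2 * hanoi_count(6) + 1
= 2 * (2 * hanoi_count(5) + 1) + 1
= 2 * (2 * (2 * hanoi_count(4) + 1) + 1) + 1
= 2 * (2 * (2 * (2 * hanoi_count(3) + 1) + 1) + 1) + 1
= 2 * (2 * (2 * (2 * (2 * hanoi_count(2) + 1) + 1) + 1) + 1) + 1
= 2 * (2 * (2 * (2 * (2 * (2 * hanoi_count(1) + 1) + 1) + 1) + 1) + 1) + 1
Now compute bottom-up:
hanoi_count(1) = 1
hanoi_count(2) = 2 * 1 + 1 = 3
hanoi_count(3) = 2 * 3 + 1 = 7
hanoi_count(4) = 2 * 7 + 1 = 15
hanoi_count(5) = 2 * 15 + 1 = 31
hanoi_count(6) = 2 * 31 + 1 = 63
hanoi_count(7) = 2 * 63 + 1 = 127
= 127


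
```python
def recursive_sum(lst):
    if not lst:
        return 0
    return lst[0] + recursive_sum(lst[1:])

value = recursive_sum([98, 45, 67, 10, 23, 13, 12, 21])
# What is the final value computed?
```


recursive_sum([98, 45, 67, 10, 23, 13, 12, 21])
= 98 + recursive_sum([45, 67, 10, 23, 13, 12, 21])
= 98 + 45 + recursive_sum([67, 10, 23, 13, 12, 21])
= 98 + 45 + 67 + recursive_sum([10, 23, 13, 12, 21])
= 98 + 45 + 67 + 10 + recursive_sum([23, 13, 12, 21])
= 98 + 45 + 67 + 10 + 23 + recursive_sum([13, 12, 21])
= 98 + 45 + 67 + 10 + 23 + 13 + recursive_sum([12, 21])
= 98 + 45 + 67 + 10 + 23 + 13 + 12 + recursive_sum([21])
= 98 + 45 + 67 + 10 + 23 + 13 + 12 + 21 + recursive_sum([])
= 98 + 45 + 67 + 10 + 23 + 13 + 12 + 21 + 0
= 289


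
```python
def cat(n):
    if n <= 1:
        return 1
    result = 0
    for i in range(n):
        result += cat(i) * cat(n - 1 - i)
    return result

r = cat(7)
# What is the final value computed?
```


cat(7)
= sum of cat(i) * cat(7-1-i) for i in 0..6
First compute sub-values bottom-up:
  cat(0) = 1, cat(1) = 1
  cat(2) = 1*1 + 1*1 = 2
  cat(3) = 1*2 + 1*1 + 2*1 = 5
  cat(4) = 1*5 + 1*2 + 2*1 + 5*1 = 14
  cat(5) = 1*14 + 1*5 + 2*2 + 5*1 + 14*1 = 42
  cat(6) = 1*42 + 1*14 + 2*5 + 5*2 + 14*1 + 42*1 = 132
Now cat(7):
  cat(0)*cat(6) = 1*132 = 132
  cat(1)*cat(5) = 1*42 = 42
  cat(2)*cat(4) = 2*14 = 28
  cat(3)*cat(3) = 5*5 = 25
  cat(4)*cat(2) = 14*2 = 28
  cat(5)*cat(1) = 42*1 = 42
  cat(6)*cat(0) = 132*1 = 132
= 132 + 42 + 28 + 25 + 28 + 42 + 132
= 429


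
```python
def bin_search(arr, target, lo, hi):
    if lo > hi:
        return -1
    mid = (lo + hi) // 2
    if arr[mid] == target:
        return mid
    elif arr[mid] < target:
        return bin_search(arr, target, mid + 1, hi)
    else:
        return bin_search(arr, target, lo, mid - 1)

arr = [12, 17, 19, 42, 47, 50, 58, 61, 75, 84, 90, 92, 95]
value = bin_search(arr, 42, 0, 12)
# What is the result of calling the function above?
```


bin_search(arr, 42, 0, 12)
lo=0, hi=12, mid=6, arr[mid]=58
58 > 42, search left half
lo=0, hi=5, mid=2, arr[mid]=19
19 < 42, search right half
lo=3, hi=5, mid=4, arr[mid]=47
47 > 42, search left half
lo=3, hi=3, mid=3, arr[mid]=42
arr[3] == 42, found at index 3
= 3


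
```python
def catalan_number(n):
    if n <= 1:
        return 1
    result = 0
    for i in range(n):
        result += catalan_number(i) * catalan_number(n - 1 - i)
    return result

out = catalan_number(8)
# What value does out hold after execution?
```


catalan_number(8)
= sum of catalan_number(i) * catalan_number(8-1-i) for i in 0..7
First compute sub-values bottom-up:
  catalan_number(0) = 1, catalan_number(1) = 1
  catalan_number(2) = 1*1 + 1*1 = 2
  catalan_number(3) = 1*2 + 1*1 + 2*1 = 5
  catalan_number(4) = 1*5 + 1*2 + 2*1 + 5*1 = 14
  catalan_number(5) = 1*14 + 1*5 + 2*2 + 5*1 + 14*1 = 42
  catalan_number(6) = 1*42 + 1*14 + 2*5 + 5*2 + 14*1 + 42*1 = 132
  catalan_number(7) = 1*132 + 1*42 + 2*14 + 5*5 + 14*2 + 42*1 + 132*1 = 429
Now catalan_number(8):
  catalan_number(0)*catalan_number(7) = 1*429 = 429
  catalan_number(1)*catalan_number(6) = 1*132 = 132
  catalan_number(2)*catalan_number(5) = 2*42 = 84
  catalan_number(3)*catalan_number(4) = 5*14 = 70
  catalan_number(4)*catalan_number(3) = 14*5 = 70
  catalan_number(5)*catalan_number(2) = 42*2 = 84
  catalan_number(6)*catalan_number(1) = 132*1 = 132
  catalan_number(7)*catalan_number(0) = 429*1 = 429
= 429 + 132 + 84 + 70 + 70 + 84 + 132 + 429
= 1430


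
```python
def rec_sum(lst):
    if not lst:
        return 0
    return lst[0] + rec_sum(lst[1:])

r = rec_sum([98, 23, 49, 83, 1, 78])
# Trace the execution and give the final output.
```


rec_sum([98, 23, 49, 83, 1, 78])
= 98 + rec_sum([23, 49, 83, 1, 78])
= 98 + 23 + rec_sum([49, 83, 1, 78])
= 98 + 23 + 49 + rec_sum([83, 1, 78])
= 98 + 23 + 49 + 83 + rec_sum([1, 78])
= 98 + 23 + 49 + 83 + 1 + rec_sum([78])
= 98 + 23 + 49 + 83 + 1 + 78 + rec_sum([])
= 98 + 23 + 49 + 83 + 1 + 78 + 0
= 332


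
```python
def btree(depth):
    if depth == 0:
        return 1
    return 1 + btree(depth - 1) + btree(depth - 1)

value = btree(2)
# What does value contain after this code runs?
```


btree(2)
= 1 + btree(1) + btree(1)
= 1 + 2 * btree(1)
btree(k) = 2^(k+1) - 1
btree(0) = 1
btree(1) = 3
btree(2) = 7
btree(2) = 2^3 - 1 = 7


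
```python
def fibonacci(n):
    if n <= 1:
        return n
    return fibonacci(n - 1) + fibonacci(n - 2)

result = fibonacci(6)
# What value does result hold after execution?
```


fibonacci(6)
= fibonacci(5) + fibonacci(4)
= (fibonacci(4) + fibonacci(3)) + fibonacci(4)
Computing bottom-up: fibonacci(0)=0, fibonacci(1)=1, fibonacci(2)=1, fibonacci(3)=2, fibonacci(4)=3, fibonacci(5)=5, fibonacci(6)=8
= 8


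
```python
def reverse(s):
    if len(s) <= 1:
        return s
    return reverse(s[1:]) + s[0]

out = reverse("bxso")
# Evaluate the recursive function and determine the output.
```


reverse("bxso")
= reverse("xso") + "b"
= reverse("so") + "x" + "b"
= reverse("o") + "s" + "x" + "b"
= "o" + "s" + "x" + "b"
= "osxb"


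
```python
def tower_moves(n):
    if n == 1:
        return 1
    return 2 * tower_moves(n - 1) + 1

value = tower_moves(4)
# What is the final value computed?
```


tower_moves(4)
= 2 * tower_moves(3) + 1
= 2 * (2 * tower_moves(2) + 1) + 1
= 2 * (2 * (2 * tower_moves(1) + 1) + 1) + 1
Now compute bottom-up:
tower_moves(1) = 1
tower_moves(2) = 2 * 1 + 1 = 3
tower_moves(3) = 2 * 3 + 1 = 7
tower_moves(4) = 2 * 7 + 1 = 15
= 15


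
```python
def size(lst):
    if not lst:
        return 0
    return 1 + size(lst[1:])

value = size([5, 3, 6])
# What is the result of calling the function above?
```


size([5, 3, 6])
= 1 + size([3, 6])
= 1 + 1 + size([6])
= 1 + 1 + 1 + size([])
= 1 + 1 + 1 + 0
= 3


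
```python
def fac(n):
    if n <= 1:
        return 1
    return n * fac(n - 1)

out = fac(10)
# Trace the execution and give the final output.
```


fac(10)
= 10 * fac(9)
= 10 * 9 * fac(8)
= 10 * 9 * 8 * fac(7)
= 10 * 9 * 8 * 7 * fac(6)
= 10 * 9 * 8 * 7 * 6 * fac(5)
= 10 * 9 * 8 * 7 * 6 * 5 * fac(4)
= 10 * 9 * 8 * 7 * 6 * 5 * 4 * fac(3)
= 10 * 9 * 8 * 7 * 6 * 5 * 4 * 3 * fac(2)
= 10 * 9 * 8 * 7 * 6 * 5 * 4 * 3 * 2 * fac(1)
= 10 * 9 * 8 * 7 * 6 * 5 * 4 * 3 * 2 * 1
= 3628800


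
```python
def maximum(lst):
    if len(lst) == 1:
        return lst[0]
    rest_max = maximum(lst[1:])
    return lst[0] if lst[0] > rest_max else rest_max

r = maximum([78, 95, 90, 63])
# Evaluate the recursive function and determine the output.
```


maximum([78, 95, 90, 63])
= compare 78 with maximum([95, 90, 63])
= compare 95 with maximum([90, 63])
= compare 90 with maximum([63])
Base: maximum([63]) = 63
compare 90 with 63: max = 90
compare 95 with 90: max = 95
compare 78 with 95: max = 95
= 95


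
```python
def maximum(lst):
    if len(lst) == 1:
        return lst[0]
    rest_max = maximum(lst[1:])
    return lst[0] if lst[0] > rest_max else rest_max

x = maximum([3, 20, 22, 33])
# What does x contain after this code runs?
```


maximum([3, 20, 22, 33])
= compare 3 with maximum([20, 22, 33])
= compare 20 with maximum([22, 33])
= compare 22 with maximum([33])
Base: maximum([33]) = 33
compare 22 with 33: max = 33
compare 20 with 33: max = 33
compare 3 with 33: max = 33
= 33


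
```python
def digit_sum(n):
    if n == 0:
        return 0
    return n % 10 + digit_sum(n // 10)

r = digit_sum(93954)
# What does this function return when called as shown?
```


digit_sum(93954)
= 4 + digit_sum(9395)
= 4 + 5 + digit_sum(939)
= 4 + 5 + 9 + digit_sum(93)
= 4 + 5 + 9 + 3 + digit_sum(9)
= 4 + 5 + 9 + 3 + 9 + digit_sum(0)
= 4 + 5 + 9 + 3 + 9 + 0
= 30


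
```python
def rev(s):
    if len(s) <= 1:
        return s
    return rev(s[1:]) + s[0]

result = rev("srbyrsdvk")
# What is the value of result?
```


rev("srbyrsdvk")
= rev("rbyrsdvk") + "s"
= rev("byrsdvk") + "r" + "s"
= rev("yrsdvk") + "b" + "r" + "s"
= rev("rsdvk") + "y" + "b" + "r" + "s"
= rev("sdvk") + "r" + "y" + "b" + "r" + "s"
= rev("dvk") + "s" + "r" + "y" + "b" + "r" + "s"
= rev("vk") + "d" + "s" + "r" + "y" + "b" + "r" + "s"
= rev("k") + "v" + "d" + "s" + "r" + "y" + "b" + "r" + "s"
= "k" + "v" + "d" + "s" + "r" + "y" + "b" + "r" + "s"
= "kvdsrybrs"


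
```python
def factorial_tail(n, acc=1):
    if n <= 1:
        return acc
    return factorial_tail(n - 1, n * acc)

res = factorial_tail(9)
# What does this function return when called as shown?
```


factorial_tail(9, 1)
= factorial_tail(8, 9 * 1) = factorial_tail(8, 9)
= factorial_tail(7, 8 * 9) = factorial_tail(7, 72)
= factorial_tail(6, 7 * 72) = factorial_tail(6, 504)
= factorial_tail(5, 6 * 504) = factorial_tail(5, 3024)
= factorial_tail(4, 5 * 3024) = factorial_tail(4, 15120)
= factorial_tail(3, 4 * 15120) = factorial_tail(3, 60480)
= factorial_tail(2, 3 * 60480) = factorial_tail(2, 181440)
= factorial_tail(1, 2 * 181440) = factorial_tail(1, 362880)
n <= 1, return acc = 362880


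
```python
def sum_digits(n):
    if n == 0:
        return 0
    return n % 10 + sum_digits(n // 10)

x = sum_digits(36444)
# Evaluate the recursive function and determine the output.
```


sum_digits(36444)
= 4 + sum_digits(3644)
= 4 + 4 + sum_digits(364)
= 4 + 4 + 4 + sum_digits(36)
= 4 + 4 + 4 + 6 + sum_digits(3)
= 4 + 4 + 4 + 6 + 3 + sum_digits(0)
= 4 + 4 + 4 + 6 + 3 + 0
= 21


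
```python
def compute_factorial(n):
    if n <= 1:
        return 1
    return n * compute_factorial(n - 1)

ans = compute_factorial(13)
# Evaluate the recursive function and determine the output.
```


compute_factorial(13)
= 13 * compute_factorial(12)
= 13 * 12 * compute_factorial(11)
= 13 * 12 * 11 * compute_factorial(10)
= 13 * 12 * 11 * 10 * compute_factorial(9)
= 13 * 12 * 11 * 10 * 9 * compute_factorial(8)
= 13 * 12 * 11 * 10 * 9 * 8 * compute_factorial(7)
= 13 * 12 * 11 * 10 * 9 * 8 * 7 * compute_factorial(6)
= 13 * 12 * 11 * 10 * 9 * 8 * 7 * 6 * compute_factorial(5)
= 13 * 12 * 11 * 10 * 9 * 8 * 7 * 6 * 5 * compute_factorial(4)
= 13 * 12 * 11 * 10 * 9 * 8 * 7 * 6 * 5 * 4 * compute_factorial(3)
= 13 * 12 * 11 * 10 * 9 * 8 * 7 * 6 * 5 * 4 * 3 * compute_factorial(2)
= 13 * 12 * 11 * 10 * 9 * 8 * 7 * 6 * 5 * 4 * 3 * 2 * compute_factorial(1)
= 13 * 12 * 11 * 10 * 9 * 8 * 7 * 6 * 5 * 4 * 3 * 2 * 1
= 6227020800


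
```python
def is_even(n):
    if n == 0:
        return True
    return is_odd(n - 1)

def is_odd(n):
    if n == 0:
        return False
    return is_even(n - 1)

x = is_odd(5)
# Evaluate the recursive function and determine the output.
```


is_odd(5)
= is_even(4)
= is_odd(3)
= is_even(2)
= is_odd(1)
= is_even(0)
n == 0: return True
= True


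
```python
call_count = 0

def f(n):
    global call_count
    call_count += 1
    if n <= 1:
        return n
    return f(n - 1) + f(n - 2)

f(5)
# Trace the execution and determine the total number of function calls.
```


f(5) calls f(4) and f(3); each non-base call branches into two more.
Let C(k) = total number of calls made by f(k), including the call to f(k) itself.
Base cases: C(0) = 1, C(1) = 1
Recurrence: C(k) = 1 + C(k-1) + C(k-2)
  C(2) = 1 + C(1) + C(0) = 1 + 1 + 1 = 3
  C(3) = 1 + C(2) + C(1) = 1 + 3 + 1 = 5
  C(4) = 1 + C(3) + C(2) = 1 + 5 + 3 = 9
  C(5) = 1 + C(4) + C(3) = 1 + 9 + 5 = 15
Total calls = C(5) = 15


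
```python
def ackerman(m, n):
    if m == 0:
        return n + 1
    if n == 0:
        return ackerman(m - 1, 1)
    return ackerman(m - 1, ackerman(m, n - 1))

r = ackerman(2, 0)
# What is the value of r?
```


ackerman(2, 0)
n == 0: return ackerman(1, 1)
= ackerman(1, 1) = 3
= 3


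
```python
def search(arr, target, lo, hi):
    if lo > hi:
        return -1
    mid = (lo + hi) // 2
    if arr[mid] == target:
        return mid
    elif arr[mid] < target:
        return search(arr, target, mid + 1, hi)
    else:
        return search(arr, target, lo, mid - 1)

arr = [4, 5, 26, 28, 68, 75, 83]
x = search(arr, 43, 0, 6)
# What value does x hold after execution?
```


search(arr, 43, 0, 6)
lo=0, hi=6, mid=3, arr[mid]=28
28 < 43, search right half
lo=4, hi=6, mid=5, arr[mid]=75
75 > 43, search left half
lo=4, hi=4, mid=4, arr[mid]=68
68 > 43, search left half
lo > hi, target not found, return -1
= -1


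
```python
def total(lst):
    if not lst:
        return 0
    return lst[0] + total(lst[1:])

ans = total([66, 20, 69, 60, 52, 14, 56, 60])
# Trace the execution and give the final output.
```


total([66, 20, 69, 60, 52, 14, 56, 60])
= 66 + total([20, 69, 60, 52, 14, 56, 60])
= 66 + 20 + total([69, 60, 52, 14, 56, 60])
= 66 + 20 + 69 + total([60, 52, 14, 56, 60])
= 66 + 20 + 69 + 60 + total([52, 14, 56, 60])
= 66 + 20 + 69 + 60 + 52 + total([14, 56, 60])
= 66 + 20 + 69 + 60 + 52 + 14 + total([56, 60])
= 66 + 20 + 69 + 60 + 52 + 14 + 56 + total([60])
= 66 + 20 + 69 + 60 + 52 + 14 + 56 + 60 + total([])
= 66 + 20 + 69 + 60 + 52 + 14 + 56 + 60 + 0
= 397


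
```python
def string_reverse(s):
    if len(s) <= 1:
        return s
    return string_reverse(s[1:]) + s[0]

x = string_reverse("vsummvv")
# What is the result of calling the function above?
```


string_reverse("vsummvv")
= string_reverse("summvv") + "v"
= string_reverse("ummvv") + "s" + "v"
= string_reverse("mmvv") + "u" + "s" + "v"
= string_reverse("mvv") + "m" + "u" + "s" + "v"
= string_reverse("vv") + "m" + "m" + "u" + "s" + "v"
= string_reverse("v") + "v" + "m" + "m" + "u" + "s" + "v"
= "v" + "v" + "m" + "m" + "u" + "s" + "v"
= "vvmmusv"


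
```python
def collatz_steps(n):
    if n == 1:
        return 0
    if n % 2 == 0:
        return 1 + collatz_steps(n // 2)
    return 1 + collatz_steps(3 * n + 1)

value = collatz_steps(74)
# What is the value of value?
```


collatz_steps(74)
74 is even -> collatz_steps(37)
37 is odd -> 3*37+1 = 112 -> collatz_steps(112)
112 is even -> collatz_steps(56)
56 is even -> collatz_steps(28)
28 is even -> collatz_steps(14)
14 is even -> collatz_steps(7)
7 is odd -> 3*7+1 = 22 -> collatz_steps(22)
22 is even -> collatz_steps(11)
11 is odd -> 3*11+1 = 34 -> collatz_steps(34)
34 is even -> collatz_steps(17)
17 is odd -> 3*17+1 = 52 -> collatz_steps(52)
52 is even -> collatz_steps(26)
26 is even -> collatz_steps(13)
13 is odd -> 3*13+1 = 40 -> collatz_steps(40)
40 is even -> collatz_steps(20)
20 is even -> collatz_steps(10)
10 is even -> collatz_steps(5)
5 is odd -> 3*5+1 = 16 -> collatz_steps(16)
16 is even -> collatz_steps(8)
8 is even -> collatz_steps(4)
4 is even -> collatz_steps(2)
2 is even -> collatz_steps(1)
Reached 1 after 22 steps
= 22


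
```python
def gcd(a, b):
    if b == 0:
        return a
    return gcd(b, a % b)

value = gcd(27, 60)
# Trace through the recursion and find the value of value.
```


gcd(27, 60)
= gcd(60, 27 % 60) = gcd(60, 27)
= gcd(27, 60 % 27) = gcd(27, 6)
= gcd(6, 27 % 6) = gcd(6, 3)
= gcd(3, 6 % 3) = gcd(3, 0)
b == 0, return a = 3


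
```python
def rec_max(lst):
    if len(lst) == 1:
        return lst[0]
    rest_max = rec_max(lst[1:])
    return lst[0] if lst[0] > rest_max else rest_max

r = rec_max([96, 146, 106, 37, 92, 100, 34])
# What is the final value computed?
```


rec_max([96, 146, 106, 37, 92, 100, 34])
= compare 96 with rec_max([146, 106, 37, 92, 100, 34])
= compare 146 with rec_max([106, 37, 92, 100, 34])
= compare 106 with rec_max([37, 92, 100, 34])
= compare 37 with rec_max([92, 100, 34])
= compare 92 with rec_max([100, 34])
= compare 100 with rec_max([34])
Base: rec_max([34]) = 34
compare 100 with 34: max = 100
compare 92 with 100: max = 100
compare 37 with 100: max = 100
compare 106 with 100: max = 106
compare 146 with 106: max = 146
compare 96 with 146: max = 146
= 146


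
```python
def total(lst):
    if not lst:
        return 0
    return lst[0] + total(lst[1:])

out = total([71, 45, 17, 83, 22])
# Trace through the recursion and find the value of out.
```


total([71, 45, 17, 83, 22])
= 71 + total([45, 17, 83, 22])
= 71 + 45 + total([17, 83, 22])
= 71 + 45 + 17 + total([83, 22])
= 71 + 45 + 17 + 83 + total([22])
= 71 + 45 + 17 + 83 + 22 + total([])
= 71 + 45 + 17 + 83 + 22 + 0
= 238


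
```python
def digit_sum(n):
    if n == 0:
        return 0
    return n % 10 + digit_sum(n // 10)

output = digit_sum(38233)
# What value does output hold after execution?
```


digit_sum(38233)
= 3 + digit_sum(3823)
= 3 + 3 + digit_sum(382)
= 3 + 3 + 2 + digit_sum(38)
= 3 + 3 + 2 + 8 + digit_sum(3)
= 3 + 3 + 2 + 8 + 3 + digit_sum(0)
= 3 + 3 + 2 + 8 + 3 + 0
= 19


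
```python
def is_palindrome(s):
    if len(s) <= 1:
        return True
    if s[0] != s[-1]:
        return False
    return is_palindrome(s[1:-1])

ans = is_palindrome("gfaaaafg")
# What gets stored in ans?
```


is_palindrome("gfaaaafg")
"gfaaaafg": s[0]='g' == s[-1]='g' -> is_palindrome("faaaaf")
"faaaaf": s[0]='f' == s[-1]='f' -> is_palindrome("aaaa")
"aaaa": s[0]='a' == s[-1]='a' -> is_palindrome("aa")
"aa": s[0]='a' == s[-1]='a' -> is_palindrome("")
"": len <= 1 -> True
= True


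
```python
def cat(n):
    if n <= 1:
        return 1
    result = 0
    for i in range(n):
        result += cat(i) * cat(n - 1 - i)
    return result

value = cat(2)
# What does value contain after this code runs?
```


cat(2)
= sum of cat(i) * cat(2-1-i) for i in 0..1
  cat(0)*cat(1) = 1*1 = 1
  cat(1)*cat(0) = 1*1 = 1
= 1 + 1
= 2


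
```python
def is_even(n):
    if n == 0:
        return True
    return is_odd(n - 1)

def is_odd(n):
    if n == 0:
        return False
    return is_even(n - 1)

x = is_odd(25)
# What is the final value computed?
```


is_odd(25)
= is_even(24)
= is_odd(23)
= is_even(22)
= is_odd(21)
= is_even(20)
= is_odd(19)
= is_even(18)
= is_odd(17)
= is_even(16)
= is_odd(15)
= is_even(14)
= is_odd(13)
= is_even(12)
= is_odd(11)
= is_even(10)
= is_odd(9)
= is_even(8)
= is_odd(7)
= is_even(6)
= is_odd(5)
= is_even(4)
= is_odd(3)
= is_even(2)
= is_odd(1)
= is_even(0)
n == 0: return True
= True


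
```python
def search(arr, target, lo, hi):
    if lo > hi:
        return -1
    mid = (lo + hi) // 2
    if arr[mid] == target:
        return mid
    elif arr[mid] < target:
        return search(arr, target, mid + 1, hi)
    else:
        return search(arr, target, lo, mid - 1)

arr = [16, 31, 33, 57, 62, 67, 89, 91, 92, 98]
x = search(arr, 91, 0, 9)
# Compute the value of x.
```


search(arr, 91, 0, 9)
lo=0, hi=9, mid=4, arr[mid]=62
62 < 91, search right half
lo=5, hi=9, mid=7, arr[mid]=91
arr[7] == 91, found at index 7
= 7


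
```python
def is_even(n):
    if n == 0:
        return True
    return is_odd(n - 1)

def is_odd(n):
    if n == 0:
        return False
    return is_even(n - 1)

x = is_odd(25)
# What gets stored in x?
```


is_odd(25)
= is_even(24)
= is_odd(23)
= is_even(22)
= is_odd(21)
= is_even(20)
= is_odd(19)
= is_even(18)
= is_odd(17)
= is_even(16)
= is_odd(15)
= is_even(14)
= is_odd(13)
= is_even(12)
= is_odd(11)
= is_even(10)
= is_odd(9)
= is_even(8)
= is_odd(7)
= is_even(6)
= is_odd(5)
= is_even(4)
= is_odd(3)
= is_even(2)
= is_odd(1)
= is_even(0)
n == 0: return True
= True


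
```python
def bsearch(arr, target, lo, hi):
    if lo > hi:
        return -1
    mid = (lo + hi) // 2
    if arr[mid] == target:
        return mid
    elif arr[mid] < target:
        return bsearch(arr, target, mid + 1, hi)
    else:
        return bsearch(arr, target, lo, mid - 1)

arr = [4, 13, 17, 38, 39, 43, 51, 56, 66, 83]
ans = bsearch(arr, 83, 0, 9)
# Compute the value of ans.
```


bsearch(arr, 83, 0, 9)
lo=0, hi=9, mid=4, arr[mid]=39
39 < 83, search right half
lo=5, hi=9, mid=7, arr[mid]=56
56 < 83, search right half
lo=8, hi=9, mid=8, arr[mid]=66
66 < 83, search right half
lo=9, hi=9, mid=9, arr[mid]=83
arr[9] == 83, found at index 9
= 9


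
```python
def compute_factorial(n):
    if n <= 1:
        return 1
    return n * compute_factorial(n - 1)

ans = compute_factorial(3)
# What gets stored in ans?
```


compute_factorial(3)
= 3 * compute_factorial(2)
= 3 * 2 * compute_factorial(1)
= 3 * 2 * 1
= 6


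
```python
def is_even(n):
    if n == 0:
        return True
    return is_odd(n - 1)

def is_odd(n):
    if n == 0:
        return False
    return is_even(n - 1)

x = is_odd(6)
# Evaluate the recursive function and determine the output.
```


is_odd(6)
= is_even(5)
= is_odd(4)
= is_even(3)
= is_odd(2)
= is_even(1)
= is_odd(0)
n == 0: return False
= False


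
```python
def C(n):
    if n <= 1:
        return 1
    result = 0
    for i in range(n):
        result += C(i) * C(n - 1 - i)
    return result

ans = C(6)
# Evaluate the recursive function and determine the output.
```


C(6)
= sum of C(i) * C(6-1-i) for i in 0..5
First compute sub-values bottom-up:
  C(0) = 1, C(1) = 1
  C(2) = 1*1 + 1*1 = 2
  C(3) = 1*2 + 1*1 + 2*1 = 5
  C(4) = 1*5 + 1*2 + 2*1 + 5*1 = 14
  C(5) = 1*14 + 1*5 + 2*2 + 5*1 + 14*1 = 42
Now C(6):
  C(0)*C(5) = 1*42 = 42
  C(1)*C(4) = 1*14 = 14
  C(2)*C(3) = 2*5 = 10
  C(3)*C(2) = 5*2 = 10
  C(4)*C(1) = 14*1 = 14
  C(5)*C(0) = 42*1 = 42
= 42 + 14 + 10 + 10 + 14 + 42
= 132


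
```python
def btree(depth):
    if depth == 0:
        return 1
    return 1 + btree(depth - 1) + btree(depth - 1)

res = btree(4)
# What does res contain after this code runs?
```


btree(4)
= 1 + btree(3) + btree(3)
= 1 + 2 * btree(3)
btree(k) = 2^(k+1) - 1
btree(0) = 1
btree(1) = 3
btree(2) = 7
btree(3) = 15
btree(4) = 31
btree(4) = 2^5 - 1 = 31


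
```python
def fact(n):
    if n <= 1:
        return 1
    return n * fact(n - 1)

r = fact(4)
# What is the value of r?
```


fact(4)
= 4 * fact(3)
= 4 * 3 * fact(2)
= 4 * 3 * 2 * fact(1)
= 4 * 3 * 2 * 1
= 24


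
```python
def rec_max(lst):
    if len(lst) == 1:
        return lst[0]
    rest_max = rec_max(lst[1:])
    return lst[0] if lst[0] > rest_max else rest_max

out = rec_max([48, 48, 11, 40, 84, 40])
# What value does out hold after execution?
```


rec_max([48, 48, 11, 40, 84, 40])
= compare 48 with rec_max([48, 11, 40, 84, 40])
= compare 48 with rec_max([11, 40, 84, 40])
= compare 11 with rec_max([40, 84, 40])
= compare 40 with rec_max([84, 40])
= compare 84 with rec_max([40])
Base: rec_max([40]) = 40
compare 84 with 40: max = 84
compare 40 with 84: max = 84
compare 11 with 84: max = 84
compare 48 with 84: max = 84
compare 48 with 84: max = 84
= 84


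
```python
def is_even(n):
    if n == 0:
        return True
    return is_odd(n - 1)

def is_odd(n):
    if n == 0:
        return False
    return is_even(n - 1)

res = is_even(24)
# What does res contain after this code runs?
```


is_even(24)
= is_odd(23)
= is_even(22)
= is_odd(21)
= is_even(20)
= is_odd(19)
= is_even(18)
= is_odd(17)
= is_even(16)
= is_odd(15)
= is_even(14)
= is_odd(13)
= is_even(12)
= is_odd(11)
= is_even(10)
= is_odd(9)
= is_even(8)
= is_odd(7)
= is_even(6)
= is_odd(5)
= is_even(4)
= is_odd(3)
= is_even(2)
= is_odd(1)
= is_even(0)
n == 0: return True
= True


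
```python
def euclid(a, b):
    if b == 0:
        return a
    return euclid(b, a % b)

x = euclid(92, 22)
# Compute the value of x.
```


euclid(92, 22)
= euclid(22, 92 % 22) = euclid(22, 4)
= euclid(4, 22 % 4) = euclid(4, 2)
= euclid(2, 4 % 2) = euclid(2, 0)
b == 0, return a = 2


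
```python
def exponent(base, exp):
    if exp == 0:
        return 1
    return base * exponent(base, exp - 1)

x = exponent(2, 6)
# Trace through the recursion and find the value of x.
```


exponent(2, 6)
= 2 * exponent(2, 5)
= 2 * 2 * exponent(2, 4)
= 2 * 2 * 2 * exponent(2, 3)
= 2 * 2 * 2 * 2 * exponent(2, 2)
= 2 * 2 * 2 * 2 * 2 * exponent(2, 1)
= 2 * 2 * 2 * 2 * 2 * 2 * exponent(2, 0)
= 2 * 2 * 2 * 2 * 2 * 2 * 1
= 64


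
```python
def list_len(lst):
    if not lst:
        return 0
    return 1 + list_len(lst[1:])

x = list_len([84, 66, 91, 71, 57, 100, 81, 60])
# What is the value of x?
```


list_len([84, 66, 91, 71, 57, 100, 81, 60])
= 1 + list_len([66, 91, 71, 57, 100, 81, 60])
= 1 + 1 + list_len([91, 71, 57, 100, 81, 60])
= 1 + 1 + 1 + list_len([71, 57, 100, 81, 60])
= 1 + 1 + 1 + 1 + list_len([57, 100, 81, 60])
= 1 + 1 + 1 + 1 + 1 + list_len([100, 81, 60])
= 1 + 1 + 1 + 1 + 1 + 1 + list_len([81, 60])
= 1 + 1 + 1 + 1 + 1 + 1 + 1 + list_len([60])
= 1 + 1 + 1 + 1 + 1 + 1 + 1 + 1 + list_len([])
= 1 + 1 + 1 + 1 + 1 + 1 + 1 + 1 + 0
= 8


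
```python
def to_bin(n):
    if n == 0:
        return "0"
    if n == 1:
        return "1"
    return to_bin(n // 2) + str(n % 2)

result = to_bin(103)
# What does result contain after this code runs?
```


to_bin(103)
= to_bin(51) + "1"
= to_bin(25) + "1" + "1"
= to_bin(12) + "1" + "1" + "1"
= to_bin(6) + "0" + "1" + "1" + "1"
= to_bin(3) + "0" + "0" + "1" + "1" + "1"
= to_bin(1) + "1" + "0" + "0" + "1" + "1" + "1"
= "1" + "1" + "0" + "0" + "1" + "1" + "1"
= "1100111"


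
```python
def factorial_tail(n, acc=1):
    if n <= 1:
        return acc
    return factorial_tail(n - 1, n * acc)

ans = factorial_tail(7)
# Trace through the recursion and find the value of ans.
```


factorial_tail(7, 1)
= factorial_tail(6, 7 * 1) = factorial_tail(6, 7)
= factorial_tail(5, 6 * 7) = factorial_tail(5, 42)
= factorial_tail(4, 5 * 42) = factorial_tail(4, 210)
= factorial_tail(3, 4 * 210) = factorial_tail(3, 840)
= factorial_tail(2, 3 * 840) = factorial_tail(2, 2520)
= factorial_tail(1, 2 * 2520) = factorial_tail(1, 5040)
n <= 1, return acc = 5040


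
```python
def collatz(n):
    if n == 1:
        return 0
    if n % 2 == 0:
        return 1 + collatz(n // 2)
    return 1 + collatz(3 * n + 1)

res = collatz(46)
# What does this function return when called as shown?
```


collatz(46)
46 is even -> collatz(23)
23 is odd -> 3*23+1 = 70 -> collatz(70)
70 is even -> collatz(35)
35 is odd -> 3*35+1 = 106 -> collatz(106)
106 is even -> collatz(53)
53 is odd -> 3*53+1 = 160 -> collatz(160)
160 is even -> collatz(80)
80 is even -> collatz(40)
40 is even -> collatz(20)
20 is even -> collatz(10)
10 is even -> collatz(5)
5 is odd -> 3*5+1 = 16 -> collatz(16)
16 is even -> collatz(8)
8 is even -> collatz(4)
4 is even -> collatz(2)
2 is even -> collatz(1)
Reached 1 after 16 steps
= 16


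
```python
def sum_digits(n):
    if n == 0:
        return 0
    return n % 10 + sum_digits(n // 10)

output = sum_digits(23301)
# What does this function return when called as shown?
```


sum_digits(23301)
= 1 + sum_digits(2330)
= 1 + 0 + sum_digits(233)
= 1 + 0 + 3 + sum_digits(23)
= 1 + 0 + 3 + 3 + sum_digits(2)
= 1 + 0 + 3 + 3 + 2 + sum_digits(0)
= 1 + 0 + 3 + 3 + 2 + 0
= 9


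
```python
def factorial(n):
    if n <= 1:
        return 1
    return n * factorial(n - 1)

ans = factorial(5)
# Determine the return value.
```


factorial(5)
= 5 * factorial(4)
= 5 * 4 * factorial(3)
= 5 * 4 * 3 * factorial(2)
= 5 * 4 * 3 * 2 * factorial(1)
= 5 * 4 * 3 * 2 * 1
= 120


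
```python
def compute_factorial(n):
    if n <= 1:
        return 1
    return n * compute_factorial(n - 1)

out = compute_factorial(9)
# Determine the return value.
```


compute_factorial(9)
= 9 * compute_factorial(8)
= 9 * 8 * compute_factorial(7)
= 9 * 8 * 7 * compute_factorial(6)
= 9 * 8 * 7 * 6 * compute_factorial(5)
= 9 * 8 * 7 * 6 * 5 * compute_factorial(4)
= 9 * 8 * 7 * 6 * 5 * 4 * compute_factorial(3)
= 9 * 8 * 7 * 6 * 5 * 4 * 3 * compute_factorial(2)
= 9 * 8 * 7 * 6 * 5 * 4 * 3 * 2 * compute_factorial(1)
= 9 * 8 * 7 * 6 * 5 * 4 * 3 * 2 * 1
= 362880


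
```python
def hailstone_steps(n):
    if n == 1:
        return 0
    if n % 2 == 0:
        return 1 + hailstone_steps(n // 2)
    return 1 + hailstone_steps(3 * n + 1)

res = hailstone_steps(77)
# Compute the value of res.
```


hailstone_steps(77)
77 is odd -> 3*77+1 = 232 -> hailstone_steps(232)
232 is even -> hailstone_steps(116)
116 is even -> hailstone_steps(58)
58 is even -> hailstone_steps(29)
29 is odd -> 3*29+1 = 88 -> hailstone_steps(88)
88 is even -> hailstone_steps(44)
44 is even -> hailstone_steps(22)
22 is even -> hailstone_steps(11)
11 is odd -> 3*11+1 = 34 -> hailstone_steps(34)
34 is even -> hailstone_steps(17)
17 is odd -> 3*17+1 = 52 -> hailstone_steps(52)
52 is even -> hailstone_steps(26)
26 is even -> hailstone_steps(13)
13 is odd -> 3*13+1 = 40 -> hailstone_steps(40)
40 is even -> hailstone_steps(20)
20 is even -> hailstone_steps(10)
10 is even -> hailstone_steps(5)
5 is odd -> 3*5+1 = 16 -> hailstone_steps(16)
16 is even -> hailstone_steps(8)
8 is even -> hailstone_steps(4)
4 is even -> hailstone_steps(2)
2 is even -> hailstone_steps(1)
Reached 1 after 22 steps
= 22


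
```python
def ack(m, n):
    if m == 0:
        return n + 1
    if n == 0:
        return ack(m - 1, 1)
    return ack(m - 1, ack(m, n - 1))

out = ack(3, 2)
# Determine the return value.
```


ack(3, 2)
= ack(2, ack(3, 1))
First compute ack(3, 1) = 13
= ack(2, 13)
= 29


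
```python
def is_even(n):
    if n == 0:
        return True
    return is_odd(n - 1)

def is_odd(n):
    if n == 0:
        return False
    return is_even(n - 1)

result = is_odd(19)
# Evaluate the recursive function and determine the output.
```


is_odd(19)
= is_even(18)
= is_odd(17)
= is_even(16)
= is_odd(15)
= is_even(14)
= is_odd(13)
= is_even(12)
= is_odd(11)
= is_even(10)
= is_odd(9)
= is_even(8)
= is_odd(7)
= is_even(6)
= is_odd(5)
= is_even(4)
= is_odd(3)
= is_even(2)
= is_odd(1)
= is_even(0)
n == 0: return True
= True


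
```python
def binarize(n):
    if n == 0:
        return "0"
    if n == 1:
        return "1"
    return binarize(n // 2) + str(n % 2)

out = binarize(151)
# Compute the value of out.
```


binarize(151)
= binarize(75) + "1"
= binarize(37) + "1" + "1"
= binarize(18) + "1" + "1" + "1"
= binarize(9) + "0" + "1" + "1" + "1"
= binarize(4) + "1" + "0" + "1" + "1" + "1"
= binarize(2) + "0" + "1" + "0" + "1" + "1" + "1"
= binarize(1) + "0" + "0" + "1" + "0" + "1" + "1" + "1"
= "1" + "0" + "0" + "1" + "0" + "1" + "1" + "1"
= "10010111"


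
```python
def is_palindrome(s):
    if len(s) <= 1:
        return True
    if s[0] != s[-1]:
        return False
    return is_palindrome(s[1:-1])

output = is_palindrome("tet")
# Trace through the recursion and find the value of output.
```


is_palindrome("tet")
"tet": s[0]='t' == s[-1]='t' -> is_palindrome("e")
"e": len <= 1 -> True
= True


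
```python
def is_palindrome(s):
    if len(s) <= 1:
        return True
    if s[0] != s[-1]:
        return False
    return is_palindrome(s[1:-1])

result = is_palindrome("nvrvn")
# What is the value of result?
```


is_palindrome("nvrvn")
"nvrvn": s[0]='n' == s[-1]='n' -> is_palindrome("vrv")
"vrv": s[0]='v' == s[-1]='v' -> is_palindrome("r")
"r": len <= 1 -> True
= True


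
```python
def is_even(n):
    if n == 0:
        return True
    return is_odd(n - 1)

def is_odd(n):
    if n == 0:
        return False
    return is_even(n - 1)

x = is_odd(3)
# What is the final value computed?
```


is_odd(3)
= is_even(2)
= is_odd(1)
= is_even(0)
n == 0: return True
= True


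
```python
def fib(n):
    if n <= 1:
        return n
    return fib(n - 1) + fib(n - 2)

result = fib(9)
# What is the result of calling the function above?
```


fib(9)
= fib(8) + fib(7)
= (fib(7) + fib(6)) + fib(7)
Computing bottom-up: fib(0)=0, fib(1)=1, fib(2)=1, fib(3)=2, fib(4)=3, fib(5)=5, fib(6)=8, fib(7)=13, fib(8)=21, fib(9)=34
= 34


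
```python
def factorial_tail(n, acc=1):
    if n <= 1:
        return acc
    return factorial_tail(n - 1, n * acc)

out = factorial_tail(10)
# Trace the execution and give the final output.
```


factorial_tail(10, 1)
= factorial_tail(9, 10 * 1) = factorial_tail(9, 10)
= factorial_tail(8, 9 * 10) = factorial_tail(8, 90)
= factorial_tail(7, 8 * 90) = factorial_tail(7, 720)
= factorial_tail(6, 7 * 720) = factorial_tail(6, 5040)
= factorial_tail(5, 6 * 5040) = factorial_tail(5, 30240)
= factorial_tail(4, 5 * 30240) = factorial_tail(4, 151200)
= factorial_tail(3, 4 * 151200) = factorial_tail(3, 604800)
= factorial_tail(2, 3 * 604800) = factorial_tail(2, 1814400)
= factorial_tail(1, 2 * 1814400) = factorial_tail(1, 3628800)
n <= 1, return acc = 3628800


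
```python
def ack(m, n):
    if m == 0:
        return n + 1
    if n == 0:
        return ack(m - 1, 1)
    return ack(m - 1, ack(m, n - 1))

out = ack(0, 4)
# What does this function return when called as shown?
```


ack(0, 4)
m == 0: return 4 + 1 = 5
= 5


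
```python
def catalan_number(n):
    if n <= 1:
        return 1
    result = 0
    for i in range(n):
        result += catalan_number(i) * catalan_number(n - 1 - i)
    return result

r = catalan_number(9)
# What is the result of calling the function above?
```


catalan_number(9)
= sum of catalan_number(i) * catalan_number(9-1-i) for i in 0..8
First compute sub-values bottom-up:
  catalan_number(0) = 1, catalan_number(1) = 1
  catalan_number(2) = 1*1 + 1*1 = 2
  catalan_number(3) = 1*2 + 1*1 + 2*1 = 5
  catalan_number(4) = 1*5 + 1*2 + 2*1 + 5*1 = 14
  catalan_number(5) = 1*14 + 1*5 + 2*2 + 5*1 + 14*1 = 42
  catalan_number(6) = 1*42 + 1*14 + 2*5 + 5*2 + 14*1 + 42*1 = 132
  catalan_number(7) = 1*132 + 1*42 + 2*14 + 5*5 + 14*2 + 42*1 + 132*1 = 429
  catalan_number(8) = 1*429 + 1*132 + 2*42 + 5*14 + 14*5 + 42*2 + 132*1 + 429*1 = 1430
Now catalan_number(9):
  catalan_number(0)*catalan_number(8) = 1*1430 = 1430
  catalan_number(1)*catalan_number(7) = 1*429 = 429
  catalan_number(2)*catalan_number(6) = 2*132 = 264
  catalan_number(3)*catalan_number(5) = 5*42 = 210
  catalan_number(4)*catalan_number(4) = 14*14 = 196
  catalan_number(5)*catalan_number(3) = 42*5 = 210
  catalan_number(6)*catalan_number(2) = 132*2 = 264
  catalan_number(7)*catalan_number(1) = 429*1 = 429
  catalan_number(8)*catalan_number(0) = 1430*1 = 1430
= 1430 + 429 + 264 + 210 + 196 + 210 + 264 + 429 + 1430
= 4862


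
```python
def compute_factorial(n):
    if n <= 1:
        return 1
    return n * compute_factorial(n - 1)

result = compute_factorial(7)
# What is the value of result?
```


compute_factorial(7)
= 7 * compute_factorial(6)
= 7 * 6 * compute_factorial(5)
= 7 * 6 * 5 * compute_factorial(4)
= 7 * 6 * 5 * 4 * compute_factorial(3)
= 7 * 6 * 5 * 4 * 3 * compute_factorial(2)
= 7 * 6 * 5 * 4 * 3 * 2 * compute_factorial(1)
= 7 * 6 * 5 * 4 * 3 * 2 * 1
= 5040


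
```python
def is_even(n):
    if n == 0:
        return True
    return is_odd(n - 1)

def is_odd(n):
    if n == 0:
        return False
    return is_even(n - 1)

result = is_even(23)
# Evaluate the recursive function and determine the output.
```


is_even(23)
= is_odd(22)
= is_even(21)
= is_odd(20)
= is_even(19)
= is_odd(18)
= is_even(17)
= is_odd(16)
= is_even(15)
= is_odd(14)
= is_even(13)
= is_odd(12)
= is_even(11)
= is_odd(10)
= is_even(9)
= is_odd(8)
= is_even(7)
= is_odd(6)
= is_even(5)
= is_odd(4)
= is_even(3)
= is_odd(2)
= is_even(1)
= is_odd(0)
n == 0: return False
= False


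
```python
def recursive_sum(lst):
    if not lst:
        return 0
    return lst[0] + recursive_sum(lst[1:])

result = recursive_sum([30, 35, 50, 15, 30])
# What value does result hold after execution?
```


recursive_sum([30, 35, 50, 15, 30])
= 30 + recursive_sum([35, 50, 15, 30])
= 30 + 35 + recursive_sum([50, 15, 30])
= 30 + 35 + 50 + recursive_sum([15, 30])
= 30 + 35 + 50 + 15 + recursive_sum([30])
= 30 + 35 + 50 + 15 + 30 + recursive_sum([])
= 30 + 35 + 50 + 15 + 30 + 0
= 160


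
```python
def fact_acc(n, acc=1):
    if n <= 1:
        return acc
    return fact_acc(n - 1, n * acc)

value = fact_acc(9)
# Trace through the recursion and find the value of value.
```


fact_acc(9, 1)
= fact_acc(8, 9 * 1) = fact_acc(8, 9)
= fact_acc(7, 8 * 9) = fact_acc(7, 72)
= fact_acc(6, 7 * 72) = fact_acc(6, 504)
= fact_acc(5, 6 * 504) = fact_acc(5, 3024)
= fact_acc(4, 5 * 3024) = fact_acc(4, 15120)
= fact_acc(3, 4 * 15120) = fact_acc(3, 60480)
= fact_acc(2, 3 * 60480) = fact_acc(2, 181440)
= fact_acc(1, 2 * 181440) = fact_acc(1, 362880)
n <= 1, return acc = 362880


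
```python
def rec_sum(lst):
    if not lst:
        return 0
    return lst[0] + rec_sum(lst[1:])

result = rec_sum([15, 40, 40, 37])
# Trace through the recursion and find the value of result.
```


rec_sum([15, 40, 40, 37])
= 15 + rec_sum([40, 40, 37])
= 15 + 40 + rec_sum([40, 37])
= 15 + 40 + 40 + rec_sum([37])
= 15 + 40 + 40 + 37 + rec_sum([])
= 15 + 40 + 40 + 37 + 0
= 132


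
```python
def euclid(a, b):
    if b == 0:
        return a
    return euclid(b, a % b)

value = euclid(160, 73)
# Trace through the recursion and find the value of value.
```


euclid(160, 73)
= euclid(73, 160 % 73) = euclid(73, 14)
= euclid(14, 73 % 14) = euclid(14, 3)
= euclid(3, 14 % 3) = euclid(3, 2)
= euclid(2, 3 % 2) = euclid(2, 1)
= euclid(1, 2 % 1) = euclid(1, 0)
b == 0, return a = 1


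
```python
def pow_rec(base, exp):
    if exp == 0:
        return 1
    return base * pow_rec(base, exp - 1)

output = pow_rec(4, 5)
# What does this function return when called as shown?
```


pow_rec(4, 5)
= 4 * pow_rec(4, 4)
= 4 * 4 * pow_rec(4, 3)
= 4 * 4 * 4 * pow_rec(4, 2)
= 4 * 4 * 4 * 4 * pow_rec(4, 1)
= 4 * 4 * 4 * 4 * 4 * pow_rec(4, 0)
= 4 * 4 * 4 * 4 * 4 * 1
= 1024


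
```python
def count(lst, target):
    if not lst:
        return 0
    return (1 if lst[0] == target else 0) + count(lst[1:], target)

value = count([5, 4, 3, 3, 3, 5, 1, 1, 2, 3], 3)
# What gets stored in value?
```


count([5, 4, 3, 3, 3, 5, 1, 1, 2, 3], 3)
lst[0]=5 != 3: 0 + count([4, 3, 3, 3, 5, 1, 1, 2, 3], 3)
lst[0]=4 != 3: 0 + count([3, 3, 3, 5, 1, 1, 2, 3], 3)
lst[0]=3 == 3: 1 + count([3, 3, 5, 1, 1, 2, 3], 3)
lst[0]=3 == 3: 1 + count([3, 5, 1, 1, 2, 3], 3)
lst[0]=3 == 3: 1 + count([5, 1, 1, 2, 3], 3)
lst[0]=5 != 3: 0 + count([1, 1, 2, 3], 3)
lst[0]=1 != 3: 0 + count([1, 2, 3], 3)
lst[0]=1 != 3: 0 + count([2, 3], 3)
lst[0]=2 != 3: 0 + count([3], 3)
lst[0]=3 == 3: 1 + count([], 3)
= 4


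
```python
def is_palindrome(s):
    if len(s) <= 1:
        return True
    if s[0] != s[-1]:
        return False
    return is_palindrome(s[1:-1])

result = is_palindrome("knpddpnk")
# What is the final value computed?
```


is_palindrome("knpddpnk")
"knpddpnk": s[0]='k' == s[-1]='k' -> is_palindrome("npddpn")
"npddpn": s[0]='n' == s[-1]='n' -> is_palindrome("pddp")
"pddp": s[0]='p' == s[-1]='p' -> is_palindrome("dd")
"dd": s[0]='d' == s[-1]='d' -> is_palindrome("")
"": len <= 1 -> True
= True


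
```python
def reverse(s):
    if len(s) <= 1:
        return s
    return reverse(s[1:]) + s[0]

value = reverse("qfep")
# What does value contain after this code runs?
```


reverse("qfep")
= reverse("fep") + "q"
= reverse("ep") + "f" + "q"
= reverse("p") + "e" + "f" + "q"
= "p" + "e" + "f" + "q"
= "pefq"


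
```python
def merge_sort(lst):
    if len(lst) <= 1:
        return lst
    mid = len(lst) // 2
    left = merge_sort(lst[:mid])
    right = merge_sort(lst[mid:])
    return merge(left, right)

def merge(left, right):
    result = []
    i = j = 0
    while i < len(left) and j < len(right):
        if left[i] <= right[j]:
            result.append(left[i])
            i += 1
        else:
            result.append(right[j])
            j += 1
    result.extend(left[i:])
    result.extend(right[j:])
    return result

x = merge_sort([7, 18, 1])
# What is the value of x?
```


merge_sort([7, 18, 1])
Split into [7] and [18, 1]
Left sorted: [7]
Right sorted: [1, 18]
Merge [7] and [1, 18]
= [1, 7, 18]
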